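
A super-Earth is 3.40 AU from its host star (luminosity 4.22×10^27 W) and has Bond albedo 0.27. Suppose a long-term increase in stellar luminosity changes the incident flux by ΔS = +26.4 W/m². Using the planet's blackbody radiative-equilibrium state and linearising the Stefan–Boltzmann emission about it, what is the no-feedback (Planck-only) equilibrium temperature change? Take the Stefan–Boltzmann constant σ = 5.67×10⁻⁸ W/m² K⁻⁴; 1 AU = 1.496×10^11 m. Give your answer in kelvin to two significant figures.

Orbital distance: d = 3.40 AU = 5.086×10^11 m.
Flux at the orbit: S = L/(4πd²) = 4.22×10^27/(4π·(5.09×10^11)²) = 1298 W/m².
Reference equilibrium: T_e = [S(1−α)/(4σ)]^(1/4) = 254.2 K.
Only a fraction (1−α) is absorbed and it's spread over 4πR², so ΔF = (1−α)ΔS/4 = 4.818 W/m².
Planck response: λ_P = 4σT_e³ = 4·5.67×10⁻⁸·(254.2)³ = 3.727 W/m²/K.
ΔT₀ = ΔF/λ_P = 4.818/3.727 = 1.29 K.

1.3 K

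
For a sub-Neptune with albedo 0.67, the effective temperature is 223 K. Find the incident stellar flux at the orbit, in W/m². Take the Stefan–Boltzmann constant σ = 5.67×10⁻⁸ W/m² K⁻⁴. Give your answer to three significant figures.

1700 W/m²

From S(1−α)/4 = σT⁴: S = 4σT⁴/(1−α).
The emitted flux is σT⁴ = 140.2 W/m².
S = 4·140.2/0.33 = 1700 W/m².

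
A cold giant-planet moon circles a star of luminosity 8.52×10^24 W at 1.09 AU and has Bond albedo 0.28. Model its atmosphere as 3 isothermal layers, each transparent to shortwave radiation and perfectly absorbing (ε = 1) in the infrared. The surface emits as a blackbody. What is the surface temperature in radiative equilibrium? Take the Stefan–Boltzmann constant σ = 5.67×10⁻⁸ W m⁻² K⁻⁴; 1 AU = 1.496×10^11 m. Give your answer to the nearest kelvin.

134 kelvin

Orbital distance: d = 1.09 AU = 1.631×10^11 m.
Flux at the orbit: S = L/(4πd²) = 8.52×10^24/(4π·(1.63×10^11)²) = 25.50 W m⁻².
The effective emission temperature is T_e = [S(1−α)/(4σ)]^¼ = 94.85 K.
For an N-layer opaque stack, T_s⁴ = (N+1)T_e⁴, hence T_s = (4)^(1/4)×94.85 K = 134.1 K.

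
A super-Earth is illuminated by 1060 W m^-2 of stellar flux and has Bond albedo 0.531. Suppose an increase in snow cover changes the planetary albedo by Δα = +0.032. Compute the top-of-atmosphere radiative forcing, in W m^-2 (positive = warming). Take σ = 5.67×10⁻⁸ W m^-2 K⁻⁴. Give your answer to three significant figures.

The change in absorbed flux is Δ[S(1−α)/4] = −SΔα/4 = -8.480 W m^-2.

-8.48 W m^-2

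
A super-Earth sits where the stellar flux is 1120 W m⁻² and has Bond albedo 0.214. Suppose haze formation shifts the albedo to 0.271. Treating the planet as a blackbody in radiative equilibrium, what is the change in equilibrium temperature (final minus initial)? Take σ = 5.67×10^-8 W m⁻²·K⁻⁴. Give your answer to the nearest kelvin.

-5 kelvin

Before: T₁ = [1120·0.786/(4σ)]^(1/4) = 249.6 K.
With α = 0.271, T₂ = 244.9 K.
ΔT = T₂ − T₁ = -4.654 K.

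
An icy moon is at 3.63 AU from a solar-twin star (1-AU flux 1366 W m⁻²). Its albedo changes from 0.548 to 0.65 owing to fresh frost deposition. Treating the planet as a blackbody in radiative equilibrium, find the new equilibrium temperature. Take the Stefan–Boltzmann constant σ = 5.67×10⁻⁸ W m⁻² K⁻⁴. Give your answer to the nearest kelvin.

Irradiance scales as 1/d², so S = 1366 W m⁻² × (1/3.63)² = 103.7 W m⁻².
With the new albedo, S(1−α₂)/4 = 9.071 W m⁻², so T₂ = 112.5 K.

112 K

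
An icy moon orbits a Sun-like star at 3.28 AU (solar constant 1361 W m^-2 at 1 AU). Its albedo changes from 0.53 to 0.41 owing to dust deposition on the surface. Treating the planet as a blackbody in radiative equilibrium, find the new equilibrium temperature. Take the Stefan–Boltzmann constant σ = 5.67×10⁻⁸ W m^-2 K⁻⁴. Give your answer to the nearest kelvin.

By the inverse-square law, S = 1361/3.28² = 126.5 W m^-2.
With the new albedo, S(1−α₂)/4 = 18.66 W m^-2, so T₂ = 134.7 K.

135 K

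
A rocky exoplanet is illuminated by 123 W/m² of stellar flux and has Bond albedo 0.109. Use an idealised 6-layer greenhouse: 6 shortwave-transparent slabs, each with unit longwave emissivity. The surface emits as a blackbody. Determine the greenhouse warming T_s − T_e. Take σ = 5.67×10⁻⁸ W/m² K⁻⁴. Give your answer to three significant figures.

Top-of-atmosphere balance: σT_e⁴ = S(1−α)/4 = 27.40 W/m² → T_e = 148.3 K.
T_s = (N+1)^(1/4)·T_e = 241.2 K.
So the greenhouse effect raises the surface by 241.2 − 148.3 = 92.90 K.

92.9 K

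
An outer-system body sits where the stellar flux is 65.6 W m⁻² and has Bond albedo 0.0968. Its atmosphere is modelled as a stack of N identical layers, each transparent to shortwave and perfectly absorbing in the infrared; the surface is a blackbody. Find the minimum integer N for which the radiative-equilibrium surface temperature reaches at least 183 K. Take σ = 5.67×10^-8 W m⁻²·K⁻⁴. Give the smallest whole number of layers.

OLR = S(1−α)/4 = 14.81 W m⁻²; the top layer radiates at T_e = 127.1 K.
T_s = (N+1)^(1/4)·T_e ≥ 183 K requires N+1 ≥ (T_s/T_e)⁴ = (183/127.1)⁴ = 4.293.
The minimum whole number is N = 4.

4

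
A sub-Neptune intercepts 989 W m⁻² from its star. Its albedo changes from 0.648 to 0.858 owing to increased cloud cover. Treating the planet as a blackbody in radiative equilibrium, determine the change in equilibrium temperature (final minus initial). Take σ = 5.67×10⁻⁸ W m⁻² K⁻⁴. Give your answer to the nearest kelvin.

Initial: T₁ = [S(1−0.648)/(4σ)]^(1/4) = 197.9 K.
Final:   T₂ = [S(1−0.858)/(4σ)]^(1/4) = 157.7 K.
Change: 157.7 − 197.9 = -40.19 K.

-40 K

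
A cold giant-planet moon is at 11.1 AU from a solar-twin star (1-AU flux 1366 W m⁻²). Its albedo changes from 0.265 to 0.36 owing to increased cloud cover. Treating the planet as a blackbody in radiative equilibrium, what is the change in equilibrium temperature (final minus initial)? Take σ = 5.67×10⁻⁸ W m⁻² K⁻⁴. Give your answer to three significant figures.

Flux at the orbit: S = 1366/(11.1)² = 11.09 W m⁻².
Initial: T₁ = [S(1−0.265)/(4σ)]^(1/4) = 77.42 K.
With α = 0.36, T₂ = 74.79 K.
Change: 74.79 − 77.42 = -2.633 K.

-2.63 kelvin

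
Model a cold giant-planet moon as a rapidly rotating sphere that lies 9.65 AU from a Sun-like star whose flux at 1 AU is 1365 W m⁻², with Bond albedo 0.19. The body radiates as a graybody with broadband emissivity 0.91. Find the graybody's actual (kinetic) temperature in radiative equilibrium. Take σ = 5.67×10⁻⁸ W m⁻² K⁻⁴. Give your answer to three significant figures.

87.1 K

Flux at the orbit: S = 1365/(9.65)² = 14.66 W m⁻².
Averaging over the sphere, the absorbed flux is S(1−α)/4 = 2.968 W m⁻².
Equating to εσT⁴ with ε = 0.91: T = (2.968/0.91σ)^(1/4) = 87.09 K.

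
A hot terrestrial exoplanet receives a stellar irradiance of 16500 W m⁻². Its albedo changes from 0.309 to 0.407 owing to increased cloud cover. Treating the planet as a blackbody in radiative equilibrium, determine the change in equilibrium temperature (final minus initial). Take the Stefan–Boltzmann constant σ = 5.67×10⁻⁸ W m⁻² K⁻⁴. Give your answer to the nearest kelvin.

-18 K

With α = 0.309, T₁ = 473.5 K.
With α = 0.407, T₂ = 455.7 K.
ΔT = T₂ − T₁ = -17.76 K.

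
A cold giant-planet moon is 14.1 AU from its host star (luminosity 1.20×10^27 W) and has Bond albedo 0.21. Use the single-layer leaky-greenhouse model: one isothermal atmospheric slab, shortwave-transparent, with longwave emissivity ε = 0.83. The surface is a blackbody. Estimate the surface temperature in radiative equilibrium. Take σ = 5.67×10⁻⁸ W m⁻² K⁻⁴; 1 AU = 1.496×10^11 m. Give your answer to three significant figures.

Orbital distance: d = 14.1 AU = 2.109×10^12 m.
S = L/(4πd²) = 21.46 W m⁻².
Effective emission temperature (TOA balance): σT_e⁴ = S(1−α)/4 = 4.239 W m⁻² → T_e = 92.99 K.
Surface balance with a leaky layer gives σT_s⁴ = σT_e⁴·2/(2−ε), so T_s = T_e·[2/(2−0.83)]^(1/4) = 106.3 K.

106 kelvin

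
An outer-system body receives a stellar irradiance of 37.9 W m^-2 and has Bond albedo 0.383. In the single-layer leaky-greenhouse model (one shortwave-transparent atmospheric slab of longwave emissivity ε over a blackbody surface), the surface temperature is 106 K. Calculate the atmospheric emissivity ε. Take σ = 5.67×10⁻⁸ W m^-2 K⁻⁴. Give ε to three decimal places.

TOA balance gives T_e = 100.8 K.
Inverting T_s⁴ = 2T_e⁴/(2−ε): (T_e/T_s)⁴ = 0.8167, so ε = 2(1 − 0.8167) = 0.3666.

0.367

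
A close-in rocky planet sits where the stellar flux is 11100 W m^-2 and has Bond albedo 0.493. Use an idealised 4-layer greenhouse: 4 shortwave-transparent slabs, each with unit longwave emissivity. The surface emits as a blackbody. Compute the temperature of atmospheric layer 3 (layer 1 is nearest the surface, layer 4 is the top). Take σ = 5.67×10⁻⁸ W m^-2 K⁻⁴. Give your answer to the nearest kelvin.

472 K

Top-of-atmosphere balance: σT_e⁴ = S(1−α)/4 = 1407 W m^-2 → T_e = 396.9 K.
The net upward flux σT_e⁴ is constant between every pair of levels, so T_k⁴ = (N+1−k)T_e⁴.
With k = 3: T_3 = (4+1−3)^¼·396.9 K = 472.0 K.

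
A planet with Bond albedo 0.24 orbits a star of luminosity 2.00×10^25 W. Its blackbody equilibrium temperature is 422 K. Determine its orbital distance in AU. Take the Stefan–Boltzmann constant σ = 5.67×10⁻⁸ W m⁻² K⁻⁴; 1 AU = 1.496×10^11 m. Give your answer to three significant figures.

Required flux: S = 4σT⁴/(1−α) = 9464 W m⁻².
From L = 4πd²S, d = √(2.00×10^25/(4π·9464)) = 1.297×10^10 m = 0.08668 AU.

0.0867 AU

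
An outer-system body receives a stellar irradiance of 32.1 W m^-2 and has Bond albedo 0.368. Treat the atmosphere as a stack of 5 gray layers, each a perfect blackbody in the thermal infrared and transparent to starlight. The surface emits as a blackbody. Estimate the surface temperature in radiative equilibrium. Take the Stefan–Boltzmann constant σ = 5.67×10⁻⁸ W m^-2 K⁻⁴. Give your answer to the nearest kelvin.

OLR = S(1−α)/4 = 5.072 W m^-2; the top layer radiates at T_e = 97.25 K.
With N = 5 opaque layers, T_s = (N+1)^(1/4)·T_e = 6^(1/4)·97.25 = 152.2 K.

152 K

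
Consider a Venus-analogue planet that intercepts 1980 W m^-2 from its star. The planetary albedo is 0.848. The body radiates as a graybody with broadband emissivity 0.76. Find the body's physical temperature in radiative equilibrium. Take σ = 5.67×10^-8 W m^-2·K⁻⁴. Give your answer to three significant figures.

The planet absorbs (1−α)S over its disc πR² and re-emits over 4πR², so the mean absorbed flux is (1−0.848)·1980/4 = 75.24 W m^-2.
Radiative balance εσT⁴ = 75.24 gives T = [75.24/(0.76·σ)]^(1/4) = 204.4 K.

204 kelvin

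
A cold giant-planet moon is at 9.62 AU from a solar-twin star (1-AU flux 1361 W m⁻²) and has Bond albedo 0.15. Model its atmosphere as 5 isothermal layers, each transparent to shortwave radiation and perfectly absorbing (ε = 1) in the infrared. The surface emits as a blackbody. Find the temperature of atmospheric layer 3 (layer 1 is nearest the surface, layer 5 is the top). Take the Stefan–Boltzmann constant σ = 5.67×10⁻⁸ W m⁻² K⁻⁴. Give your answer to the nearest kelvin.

Flux at the orbit: S = 1361/(9.62)² = 14.71 W m⁻².
Top-of-atmosphere balance: σT_e⁴ = S(1−α)/4 = 3.125 W m⁻² → T_e = 86.16 K.
In the N-layer model, layer k (counted from the surface) has T_k = (N+1−k)^(1/4)·T_e.
With k = 3: T_3 = (5+1−3)^¼·86.16 K = 113.4 K.

113 K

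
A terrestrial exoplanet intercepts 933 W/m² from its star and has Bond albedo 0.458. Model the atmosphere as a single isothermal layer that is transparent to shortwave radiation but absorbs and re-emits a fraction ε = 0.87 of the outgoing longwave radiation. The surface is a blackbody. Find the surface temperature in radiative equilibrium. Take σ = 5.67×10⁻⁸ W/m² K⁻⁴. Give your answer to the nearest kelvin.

At the top of the atmosphere, σT_e⁴ = S(1−α)/4 = 126.4 W/m², giving T_e = 217.3 K.
The surface balance (absorbed SW + ε·downward IR = σT_s⁴) with T_a⁴ = T_s⁴/2 reduces to T_s = T_e·[2/(2−ε)]^¼ = 250.6 K.

251 kelvin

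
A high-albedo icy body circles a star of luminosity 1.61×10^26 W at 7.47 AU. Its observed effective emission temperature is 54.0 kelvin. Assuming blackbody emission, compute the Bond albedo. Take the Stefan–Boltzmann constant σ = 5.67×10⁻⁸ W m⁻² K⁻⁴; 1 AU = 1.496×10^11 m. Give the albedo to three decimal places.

Orbital distance: d = 7.47 AU = 1.118×10^12 m.
S = L/(4πd²) = 10.26 W m⁻².
Rearranging the radiative balance, α = 1 − 4σT⁴/S.
σT⁴ = 0.4821 W m⁻², so 4σT⁴ = 1.928 W m⁻².
1−α = 1.928/10.26 = 0.1880, so α = 0.8120.

0.812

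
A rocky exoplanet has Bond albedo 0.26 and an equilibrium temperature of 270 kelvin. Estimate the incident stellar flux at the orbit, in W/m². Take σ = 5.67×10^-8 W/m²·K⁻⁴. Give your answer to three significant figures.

1630 W/m²

Invert the energy balance for S: S = 4σT⁴/(1−α).
The emitted flux is σT⁴ = 301.3 W/m².
So S = 4×301.3/(1−0.26) = 1629 W/m².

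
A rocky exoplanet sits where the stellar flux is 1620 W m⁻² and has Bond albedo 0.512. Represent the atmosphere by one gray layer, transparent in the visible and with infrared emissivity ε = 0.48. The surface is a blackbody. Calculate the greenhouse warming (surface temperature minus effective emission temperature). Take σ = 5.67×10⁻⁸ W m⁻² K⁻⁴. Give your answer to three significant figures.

At the top of the atmosphere, σT_e⁴ = S(1−α)/4 = 197.6 W m⁻², giving T_e = 243.0 K.
The surface balance (absorbed SW + ε·downward IR = σT_s⁴) with T_a⁴ = T_s⁴/2 reduces to T_s = T_e·[2/(2−ε)]^¼ = 260.2 K.
Greenhouse warming: T_s − T_e = 17.26 K.

17.3 K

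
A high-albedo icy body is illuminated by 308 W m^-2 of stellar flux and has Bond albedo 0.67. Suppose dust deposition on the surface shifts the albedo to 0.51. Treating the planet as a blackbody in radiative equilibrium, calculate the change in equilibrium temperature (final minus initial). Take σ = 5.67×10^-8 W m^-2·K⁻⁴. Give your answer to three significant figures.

Before: T₁ = [308.0·0.33/(4σ)]^(1/4) = 145.5 K.
With α = 0.51, T₂ = 160.6 K.
Change: 160.6 − 145.5 = 15.11 K.

15.1 kelvin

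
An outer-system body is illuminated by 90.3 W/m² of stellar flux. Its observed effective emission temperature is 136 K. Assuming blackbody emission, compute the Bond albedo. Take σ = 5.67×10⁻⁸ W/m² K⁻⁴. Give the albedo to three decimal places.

0.141

Rearranging the radiative balance, α = 1 − 4σT⁴/S.
σT⁴ = 19.40 W/m², so 4σT⁴ = 77.59 W/m².
1−α = 77.59/90.30 = 0.8592, so α = 0.1408.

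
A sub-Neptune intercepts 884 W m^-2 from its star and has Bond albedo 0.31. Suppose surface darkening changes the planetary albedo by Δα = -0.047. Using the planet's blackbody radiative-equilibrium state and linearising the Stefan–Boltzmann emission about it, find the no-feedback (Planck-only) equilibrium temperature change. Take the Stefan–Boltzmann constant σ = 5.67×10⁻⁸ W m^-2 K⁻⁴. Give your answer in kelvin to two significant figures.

3.9 kelvin

Unperturbed T_e = [884.0·(1−0.31)/(4σ)]^¼ = 227.7 K.
The change in absorbed flux is Δ[S(1−α)/4] = −SΔα/4 = 10.39 W m^-2.
Planck response: λ_P = 4σT_e³ = 4·5.67×10⁻⁸·(227.7)³ = 2.678 W m^-2/K.
Hence the no-feedback warming is ΔF/(4σT_e³) = 3.88 K.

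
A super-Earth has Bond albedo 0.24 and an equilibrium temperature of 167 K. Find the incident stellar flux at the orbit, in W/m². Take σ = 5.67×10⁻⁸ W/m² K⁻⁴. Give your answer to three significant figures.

From S(1−α)/4 = σT⁴: S = 4σT⁴/(1−α).
The emitted flux is σT⁴ = 44.10 W/m².
S = 4·44.10/0.76 = 232.1 W/m².

232 W/m²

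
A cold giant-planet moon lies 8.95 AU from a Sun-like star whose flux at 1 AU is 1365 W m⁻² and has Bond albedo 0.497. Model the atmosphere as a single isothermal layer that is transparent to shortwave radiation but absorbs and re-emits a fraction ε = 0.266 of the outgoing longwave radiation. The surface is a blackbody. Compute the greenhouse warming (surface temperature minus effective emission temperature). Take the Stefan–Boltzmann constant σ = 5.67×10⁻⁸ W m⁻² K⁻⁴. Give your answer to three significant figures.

2.85 K

Flux at the orbit: S = 1365/(8.95)² = 17.04 W m⁻².
Effective emission temperature (TOA balance): σT_e⁴ = S(1−α)/4 = 2.143 W m⁻² → T_e = 78.41 K.
Surface balance with a leaky layer gives σT_s⁴ = σT_e⁴·2/(2−ε), so T_s = T_e·[2/(2−0.266)]^(1/4) = 81.25 K.
The atmosphere warms the surface by 2.848 K.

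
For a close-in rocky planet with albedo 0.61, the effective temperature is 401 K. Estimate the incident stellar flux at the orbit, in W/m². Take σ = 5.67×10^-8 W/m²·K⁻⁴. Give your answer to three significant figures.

15000 W/m²

From S(1−α)/4 = σT⁴: S = 4σT⁴/(1−α).
The emitted flux is σT⁴ = 1466 W/m².
So S = 4×1466/(1−0.61) = 15040 W/m².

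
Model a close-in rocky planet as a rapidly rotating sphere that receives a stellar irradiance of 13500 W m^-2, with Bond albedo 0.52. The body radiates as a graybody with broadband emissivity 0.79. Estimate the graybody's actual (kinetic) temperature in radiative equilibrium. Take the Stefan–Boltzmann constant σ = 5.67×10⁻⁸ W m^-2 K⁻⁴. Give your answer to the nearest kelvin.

436 K

Absorbed flux (global mean): S(1−α)/4 = 13500·0.48/4 = 1620 W m^-2.
Equating to εσT⁴ with ε = 0.79: T = (1620/0.79σ)^(1/4) = 436.1 K.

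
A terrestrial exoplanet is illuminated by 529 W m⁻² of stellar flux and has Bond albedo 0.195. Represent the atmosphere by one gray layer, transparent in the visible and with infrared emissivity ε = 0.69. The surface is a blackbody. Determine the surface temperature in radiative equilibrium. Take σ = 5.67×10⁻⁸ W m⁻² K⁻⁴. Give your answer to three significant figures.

231 K

At the top of the atmosphere, σT_e⁴ = S(1−α)/4 = 106.5 W m⁻², giving T_e = 208.2 K.
For a single slab of emissivity ε, T_s⁴ = 2T_e⁴/(2−ε); thus T_s = 208.2·(1.527)^(1/4) = 231.4 K.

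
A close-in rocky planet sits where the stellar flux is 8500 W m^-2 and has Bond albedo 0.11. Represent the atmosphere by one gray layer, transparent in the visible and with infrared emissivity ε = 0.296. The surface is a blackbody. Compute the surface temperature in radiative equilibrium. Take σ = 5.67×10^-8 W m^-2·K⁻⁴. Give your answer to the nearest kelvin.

The planet radiates to space at T_e = [S(1−α)/(4σ)]^(1/4) = 427.4 K.
Surface balance with a leaky layer gives σT_s⁴ = σT_e⁴·2/(2−ε), so T_s = T_e·[2/(2−0.296)]^(1/4) = 444.8 K.

445 K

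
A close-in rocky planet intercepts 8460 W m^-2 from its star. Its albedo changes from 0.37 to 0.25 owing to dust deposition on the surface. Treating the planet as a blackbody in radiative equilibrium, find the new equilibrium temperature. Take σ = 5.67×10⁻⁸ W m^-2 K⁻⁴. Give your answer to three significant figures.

With the new albedo, S(1−α₂)/4 = 1586 W m^-2, so T₂ = 409.0 K.

409 K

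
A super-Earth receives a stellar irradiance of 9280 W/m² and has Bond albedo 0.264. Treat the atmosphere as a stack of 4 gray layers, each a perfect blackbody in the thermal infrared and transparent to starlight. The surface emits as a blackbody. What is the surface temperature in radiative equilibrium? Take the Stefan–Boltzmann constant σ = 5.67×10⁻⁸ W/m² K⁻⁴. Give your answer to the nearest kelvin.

OLR = S(1−α)/4 = 1708 W/m²; the top layer radiates at T_e = 416.6 K.
With N = 4 opaque layers, T_s = (N+1)^(1/4)·T_e = 5^(1/4)·416.6 = 622.9 K.

623 K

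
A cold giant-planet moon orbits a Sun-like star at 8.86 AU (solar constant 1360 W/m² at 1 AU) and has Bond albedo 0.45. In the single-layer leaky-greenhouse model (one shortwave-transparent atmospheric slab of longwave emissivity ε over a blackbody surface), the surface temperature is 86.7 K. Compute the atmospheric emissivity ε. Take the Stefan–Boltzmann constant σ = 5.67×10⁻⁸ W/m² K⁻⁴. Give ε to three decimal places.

By the inverse-square law, S = 1360/8.86² = 17.32 W/m².
Effective temperature: T_e = [S(1−α)/(4σ)]^(1/4) = 80.51 K.
Inverting T_s⁴ = 2T_e⁴/(2−ε): (T_e/T_s)⁴ = 0.7436, so ε = 2(1 − 0.7436) = 0.5129.

0.513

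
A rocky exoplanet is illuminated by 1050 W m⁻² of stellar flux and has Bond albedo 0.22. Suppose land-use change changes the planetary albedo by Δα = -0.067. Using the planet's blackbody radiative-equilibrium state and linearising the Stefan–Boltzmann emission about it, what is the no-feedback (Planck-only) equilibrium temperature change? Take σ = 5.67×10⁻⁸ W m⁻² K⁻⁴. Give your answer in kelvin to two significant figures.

5.3 K

Reference equilibrium: T_e = [S(1−α)/(4σ)]^(1/4) = 245.1 K.
ΔF = −(S/4)Δα = −(1050/4)×(-0.067) = 17.59 W m⁻².
Planck response: λ_P = 4σT_e³ = 4·5.67×10⁻⁸·(245.1)³ = 3.341 W m⁻²/K.
So ΔT₀ = 17.59/3.341 = 5.26 K.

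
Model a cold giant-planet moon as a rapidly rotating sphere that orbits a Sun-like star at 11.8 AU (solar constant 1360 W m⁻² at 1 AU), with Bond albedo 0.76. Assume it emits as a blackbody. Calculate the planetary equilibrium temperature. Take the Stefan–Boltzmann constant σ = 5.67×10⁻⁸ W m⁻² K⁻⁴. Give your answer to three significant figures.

56.7 K

Irradiance scales as 1/d², so S = 1360 W m⁻² × (1/11.8)² = 9.767 W m⁻².
Averaging over the sphere, the absorbed flux is S(1−α)/4 = 0.5860 W m⁻².
Set σT⁴ = 0.5860 → T = (0.5860/σ)^(1/4) = 56.70 K.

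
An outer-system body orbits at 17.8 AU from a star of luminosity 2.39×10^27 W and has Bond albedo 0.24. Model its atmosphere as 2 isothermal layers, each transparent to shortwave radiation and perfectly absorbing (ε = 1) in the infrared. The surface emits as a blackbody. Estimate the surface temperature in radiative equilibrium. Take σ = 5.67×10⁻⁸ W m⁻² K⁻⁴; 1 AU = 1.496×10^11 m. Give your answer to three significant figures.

128 K

Orbital distance: d = 17.8 AU = 2.663×10^12 m.
Flux at the orbit: S = L/(4πd²) = 2.39×10^27/(4π·(2.66×10^12)²) = 26.82 W m⁻².
Top-of-atmosphere balance: σT_e⁴ = S(1−α)/4 = 5.096 W m⁻² → T_e = 97.37 K.
Layer-by-layer balance gives σT_s⁴ = (N+1)σT_e⁴, so T_s = 3^¼·97.37 = 128.1 K.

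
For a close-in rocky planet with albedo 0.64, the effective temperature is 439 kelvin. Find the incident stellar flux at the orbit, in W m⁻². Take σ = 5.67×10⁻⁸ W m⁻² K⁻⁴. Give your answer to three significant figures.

From S(1−α)/4 = σT⁴: S = 4σT⁴/(1−α).
σT⁴ = 5.67×10⁻⁸·(439)⁴ = 2106 W m⁻².
So S = 4×2106/(1−0.64) = 23400 W m⁻².

23400 W m⁻²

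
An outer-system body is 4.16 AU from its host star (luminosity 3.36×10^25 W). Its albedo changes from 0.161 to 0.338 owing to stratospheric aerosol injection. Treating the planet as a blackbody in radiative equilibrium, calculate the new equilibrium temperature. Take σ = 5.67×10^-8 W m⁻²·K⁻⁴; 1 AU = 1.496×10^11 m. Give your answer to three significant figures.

67.0 K

d = 4.16 × 1.496×10^11 m = 6.223×10^11 m.
S = L/(4πd²) = 6.904 W m⁻².
T₂ = [S(1−α₂)/(4σ)]^(1/4) = [6.904·0.662/(4σ)]^(1/4) = 67.00 K.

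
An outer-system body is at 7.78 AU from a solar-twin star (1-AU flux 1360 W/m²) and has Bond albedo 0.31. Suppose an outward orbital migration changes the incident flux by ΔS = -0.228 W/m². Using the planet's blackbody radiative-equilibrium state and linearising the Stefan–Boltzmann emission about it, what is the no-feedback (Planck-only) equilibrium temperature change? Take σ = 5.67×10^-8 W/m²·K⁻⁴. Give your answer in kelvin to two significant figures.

-0.23 K

By the inverse-square law, S = 1360/7.78² = 22.47 W/m².
The baseline emission temperature is T_e = 90.93 K.
TOA radiative forcing: ΔF = (1−α)ΔS/4 = 0.69·(-0.228)/4 = -0.03933 W/m².
Planck response: λ_P = 4σT_e³ = 4·5.67×10⁻⁸·(90.93)³ = 0.1705 W/m²/K.
ΔT₀ = ΔF/λ_P = -0.03933/0.1705 = -0.231 K.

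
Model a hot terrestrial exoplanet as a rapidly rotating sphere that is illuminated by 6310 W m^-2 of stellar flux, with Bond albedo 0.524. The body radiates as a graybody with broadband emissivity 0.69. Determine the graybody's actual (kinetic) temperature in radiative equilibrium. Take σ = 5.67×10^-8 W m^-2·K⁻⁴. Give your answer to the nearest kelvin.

Absorbed flux (global mean): S(1−α)/4 = 6310·0.476/4 = 750.9 W m^-2.
Equating to εσT⁴ with ε = 0.69: T = (750.9/0.69σ)^(1/4) = 372.2 K.

372 kelvin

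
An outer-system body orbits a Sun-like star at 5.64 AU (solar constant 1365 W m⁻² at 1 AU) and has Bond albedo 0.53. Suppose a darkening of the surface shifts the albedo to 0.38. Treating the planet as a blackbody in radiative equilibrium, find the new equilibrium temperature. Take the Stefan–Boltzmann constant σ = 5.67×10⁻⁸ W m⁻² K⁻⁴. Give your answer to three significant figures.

Irradiance scales as 1/d², so S = 1365 W m⁻² × (1/5.64)² = 42.91 W m⁻².
With the new albedo, S(1−α₂)/4 = 6.651 W m⁻², so T₂ = 104.1 K.

104 K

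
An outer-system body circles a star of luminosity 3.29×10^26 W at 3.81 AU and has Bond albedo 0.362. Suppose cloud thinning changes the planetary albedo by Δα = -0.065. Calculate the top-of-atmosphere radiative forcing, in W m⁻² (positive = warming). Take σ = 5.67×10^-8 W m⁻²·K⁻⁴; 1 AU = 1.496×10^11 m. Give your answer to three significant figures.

1.31 W m⁻²

d = 3.81 × 1.496×10^11 m = 5.700×10^11 m.
S = L/(4πd²) = 80.59 W m⁻².
The change in absorbed flux is Δ[S(1−α)/4] = −SΔα/4 = 1.310 W m⁻².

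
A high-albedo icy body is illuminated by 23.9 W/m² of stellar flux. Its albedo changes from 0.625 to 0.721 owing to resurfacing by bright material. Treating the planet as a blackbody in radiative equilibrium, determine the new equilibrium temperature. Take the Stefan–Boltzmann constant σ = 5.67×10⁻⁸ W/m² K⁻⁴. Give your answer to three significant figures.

73.6 K

With the new albedo, S(1−α₂)/4 = 1.667 W/m², so T₂ = 73.64 K.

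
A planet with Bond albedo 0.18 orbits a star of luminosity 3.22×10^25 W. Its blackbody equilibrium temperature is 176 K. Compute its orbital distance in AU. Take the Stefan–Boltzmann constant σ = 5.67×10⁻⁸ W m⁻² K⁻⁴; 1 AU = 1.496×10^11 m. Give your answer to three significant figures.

0.657 AU

Energy balance gives S = 4σT⁴/(1−α) = 265.4 W m⁻².
S = L/(4πd²) → d = √(L/4πS) = √(3.22×10^25/(4π·265.4)) = 9.826×10^10 m = 0.6568 AU.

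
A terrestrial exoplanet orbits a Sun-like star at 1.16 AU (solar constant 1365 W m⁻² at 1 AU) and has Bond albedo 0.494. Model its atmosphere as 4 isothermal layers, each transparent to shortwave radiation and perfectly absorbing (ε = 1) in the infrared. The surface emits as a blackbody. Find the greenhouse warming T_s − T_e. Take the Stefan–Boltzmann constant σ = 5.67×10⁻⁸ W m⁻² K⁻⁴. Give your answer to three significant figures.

Flux at the orbit: S = 1365/(1.16)² = 1014 W m⁻².
The effective emission temperature is T_e = [S(1−α)/(4σ)]^¼ = 218.1 K.
T_s = (N+1)^(1/4)·T_e = 326.2 K.
So the greenhouse effect raises the surface by 326.2 − 218.1 = 108.0 K.

108 kelvin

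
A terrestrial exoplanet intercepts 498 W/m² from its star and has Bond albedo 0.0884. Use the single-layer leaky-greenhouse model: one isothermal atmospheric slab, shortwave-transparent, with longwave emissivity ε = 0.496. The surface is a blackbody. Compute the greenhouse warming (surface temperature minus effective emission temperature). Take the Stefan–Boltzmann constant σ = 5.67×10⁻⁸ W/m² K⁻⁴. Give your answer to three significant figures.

At the top of the atmosphere, σT_e⁴ = S(1−α)/4 = 113.5 W/m², giving T_e = 211.5 K.
Surface balance with a leaky layer gives σT_s⁴ = σT_e⁴·2/(2−ε), so T_s = T_e·[2/(2−0.496)]^(1/4) = 227.1 K.
T_s − T_e = 227.1 − 211.5 = 15.62 K.

15.6 kelvin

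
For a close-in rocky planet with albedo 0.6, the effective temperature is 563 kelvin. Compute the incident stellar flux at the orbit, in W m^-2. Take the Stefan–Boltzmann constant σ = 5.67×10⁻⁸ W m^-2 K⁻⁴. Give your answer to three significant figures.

57000 W m^-2

From S(1−α)/4 = σT⁴: S = 4σT⁴/(1−α).
σT⁴ = 5.67×10⁻⁸·(563)⁴ = 5697 W m^-2.
S = 4·5697/0.4 = 56970 W m^-2.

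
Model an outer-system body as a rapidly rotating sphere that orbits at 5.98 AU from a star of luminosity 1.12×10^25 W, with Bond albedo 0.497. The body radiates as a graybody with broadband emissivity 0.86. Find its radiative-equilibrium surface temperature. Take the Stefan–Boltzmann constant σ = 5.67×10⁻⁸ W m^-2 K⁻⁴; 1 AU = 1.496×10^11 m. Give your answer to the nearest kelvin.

Orbital distance: d = 5.98 AU = 8.946×10^11 m.
S = L/(4πd²) = 1.114 W m^-2.
The planet absorbs (1−α)S over its disc πR² and re-emits over 4πR², so the mean absorbed flux is (1−0.497)·1.114/4 = 0.1400 W m^-2.
Equating to εσT⁴ with ε = 0.86: T = (0.1400/0.86σ)^(1/4) = 41.17 K.

41 kelvin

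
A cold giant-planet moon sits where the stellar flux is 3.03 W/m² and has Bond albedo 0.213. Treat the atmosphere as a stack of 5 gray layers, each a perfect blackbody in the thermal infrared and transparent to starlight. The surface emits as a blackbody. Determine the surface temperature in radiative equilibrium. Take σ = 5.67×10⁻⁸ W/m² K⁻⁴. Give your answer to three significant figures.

89.1 kelvin

OLR = S(1−α)/4 = 0.5962 W/m²; the top layer radiates at T_e = 56.94 K.
For an N-layer opaque stack, T_s⁴ = (N+1)T_e⁴, hence T_s = (6)^(1/4)×56.94 K = 89.12 K.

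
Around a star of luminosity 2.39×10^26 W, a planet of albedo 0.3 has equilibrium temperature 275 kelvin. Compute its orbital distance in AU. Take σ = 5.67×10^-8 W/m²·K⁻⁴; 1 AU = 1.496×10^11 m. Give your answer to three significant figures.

0.677 AU

Energy balance gives S = 4σT⁴/(1−α) = 1853 W/m².
S = L/(4πd²) → d = √(L/4πS) = √(2.39×10^26/(4π·1853)) = 1.013×10^11 m = 0.6772 AU.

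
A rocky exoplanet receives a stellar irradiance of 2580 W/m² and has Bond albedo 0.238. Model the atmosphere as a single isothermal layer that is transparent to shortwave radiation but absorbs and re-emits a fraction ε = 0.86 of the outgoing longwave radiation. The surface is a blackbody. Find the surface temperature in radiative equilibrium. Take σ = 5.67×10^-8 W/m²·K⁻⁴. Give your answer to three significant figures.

The planet radiates to space at T_e = [S(1−α)/(4σ)]^(1/4) = 305.1 K.
For a single slab of emissivity ε, T_s⁴ = 2T_e⁴/(2−ε); thus T_s = 305.1·(1.754)^(1/4) = 351.2 K.

351 kelvin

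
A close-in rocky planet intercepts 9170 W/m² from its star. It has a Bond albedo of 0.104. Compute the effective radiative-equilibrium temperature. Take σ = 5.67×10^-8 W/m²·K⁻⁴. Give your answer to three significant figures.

436 K

Averaging over the sphere, the absorbed flux is S(1−α)/4 = 2054 W/m².
Balancing against σT⁴: T = (2054/5.67×10⁻⁸)^(1/4) = 436.3 K.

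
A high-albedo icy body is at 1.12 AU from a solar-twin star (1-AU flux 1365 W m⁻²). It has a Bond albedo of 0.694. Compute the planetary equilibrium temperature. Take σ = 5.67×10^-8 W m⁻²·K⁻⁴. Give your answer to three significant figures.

196 K

Irradiance scales as 1/d², so S = 1365 W m⁻² × (1/1.12)² = 1088 W m⁻².
The planet absorbs (1−α)S over its disc πR² and re-emits over 4πR², so the mean absorbed flux is (1−0.694)·1088/4 = 83.24 W m⁻².
In equilibrium σT⁴ equals this, so T = 195.7 K.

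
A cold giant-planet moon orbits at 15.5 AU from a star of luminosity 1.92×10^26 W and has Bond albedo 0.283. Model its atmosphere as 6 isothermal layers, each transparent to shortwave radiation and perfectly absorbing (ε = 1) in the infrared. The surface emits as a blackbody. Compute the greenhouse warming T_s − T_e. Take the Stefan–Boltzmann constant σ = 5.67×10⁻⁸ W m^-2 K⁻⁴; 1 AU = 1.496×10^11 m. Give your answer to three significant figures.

Orbital distance: d = 15.5 AU = 2.319×10^12 m.
S = L/(4πd²) = 2.842 W m^-2.
Top-of-atmosphere balance: σT_e⁴ = S(1−α)/4 = 0.5094 W m^-2 → T_e = 54.75 K.
Surface: T_s = (7)^¼·T_e = 89.05 K.
So the greenhouse effect raises the surface by 89.05 − 54.75 = 34.30 K.

34.3 K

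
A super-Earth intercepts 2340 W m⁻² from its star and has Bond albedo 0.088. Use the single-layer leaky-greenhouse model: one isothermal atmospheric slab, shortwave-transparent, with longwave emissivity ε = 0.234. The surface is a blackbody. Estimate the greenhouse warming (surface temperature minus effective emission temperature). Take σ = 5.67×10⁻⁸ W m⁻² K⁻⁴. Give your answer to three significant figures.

The planet radiates to space at T_e = [S(1−α)/(4σ)]^(1/4) = 311.5 K.
The surface balance (absorbed SW + ε·downward IR = σT_s⁴) with T_a⁴ = T_s⁴/2 reduces to T_s = T_e·[2/(2−ε)]^¼ = 321.3 K.
The atmosphere warms the surface by 9.841 K.

9.84 kelvin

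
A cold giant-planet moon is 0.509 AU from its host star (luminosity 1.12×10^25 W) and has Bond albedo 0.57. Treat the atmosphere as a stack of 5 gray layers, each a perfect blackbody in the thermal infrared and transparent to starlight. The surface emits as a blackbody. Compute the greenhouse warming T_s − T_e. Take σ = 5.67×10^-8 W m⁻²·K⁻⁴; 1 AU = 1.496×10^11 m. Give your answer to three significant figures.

Orbital distance: d = 0.509 AU = 7.615×10^10 m.
S = L/(4πd²) = 153.7 W m⁻².
Top-of-atmosphere balance: σT_e⁴ = S(1−α)/4 = 16.52 W m⁻² → T_e = 130.7 K.
T_s = (N+1)^(1/4)·T_e = 204.5 K.
Warming: T_s − T_e = 73.83 K.

73.8 K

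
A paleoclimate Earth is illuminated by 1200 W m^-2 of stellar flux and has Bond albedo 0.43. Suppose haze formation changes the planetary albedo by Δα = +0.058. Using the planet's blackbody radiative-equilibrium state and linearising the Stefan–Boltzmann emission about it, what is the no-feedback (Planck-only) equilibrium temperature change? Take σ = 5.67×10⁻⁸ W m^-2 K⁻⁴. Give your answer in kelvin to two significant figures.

-6.0 K

Unperturbed T_e = [1200·(1−0.43)/(4σ)]^¼ = 234.3 K.
The change in absorbed flux is Δ[S(1−α)/4] = −SΔα/4 = -17.40 W m^-2.
The Planck feedback parameter is 4σT_e³ = 2.919 W m^-2/K.
Hence the no-feedback warming is ΔF/(4σT_e³) = -5.96 K.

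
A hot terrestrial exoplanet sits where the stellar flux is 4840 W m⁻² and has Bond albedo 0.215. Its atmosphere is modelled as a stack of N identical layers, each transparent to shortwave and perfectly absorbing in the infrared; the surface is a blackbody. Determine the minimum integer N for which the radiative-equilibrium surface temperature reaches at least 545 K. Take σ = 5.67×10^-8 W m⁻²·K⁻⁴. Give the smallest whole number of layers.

OLR = S(1−α)/4 = 949.9 W m⁻²; the top layer radiates at T_e = 359.8 K.
T_s = (N+1)^(1/4)·T_e ≥ 545 K requires N+1 ≥ (T_s/T_e)⁴ = (545/359.8)⁴ = 5.266.
The minimum whole number is N = 5.

5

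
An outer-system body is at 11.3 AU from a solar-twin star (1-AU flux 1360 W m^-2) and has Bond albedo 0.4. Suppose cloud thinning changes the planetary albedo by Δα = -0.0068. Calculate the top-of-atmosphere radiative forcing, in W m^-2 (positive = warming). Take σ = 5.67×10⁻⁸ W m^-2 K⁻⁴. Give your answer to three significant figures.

0.0181 W m^-2

Irradiance scales as 1/d², so S = 1360 W m^-2 × (1/11.3)² = 10.65 W m^-2.
ΔF = −(S/4)Δα = −(10.65/4)×(-0.0068) = 0.01811 W m^-2.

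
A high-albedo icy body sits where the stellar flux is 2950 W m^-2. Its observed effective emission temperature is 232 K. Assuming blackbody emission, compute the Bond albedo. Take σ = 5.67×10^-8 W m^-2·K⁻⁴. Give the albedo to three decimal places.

0.777

Energy balance: S(1−α)/4 = σT⁴, so 1−α = 4σT⁴/S.
σT⁴ = 164.3 W m^-2, so 4σT⁴ = 657.0 W m^-2.
1−α = 657.0/2950 = 0.2227, so α = 0.7773.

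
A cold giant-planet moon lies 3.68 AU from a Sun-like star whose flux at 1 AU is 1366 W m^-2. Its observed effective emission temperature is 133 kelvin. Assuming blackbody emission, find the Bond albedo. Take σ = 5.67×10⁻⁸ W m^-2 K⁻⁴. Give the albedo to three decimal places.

0.296

Flux at the orbit: S = 1366/(3.68)² = 100.9 W m^-2.
From σT⁴ = S(1−α)/4 we invert for α: 1−α = 4σT⁴/S.
σT⁴ = 17.74 W m^-2, so 4σT⁴ = 70.97 W m^-2.
1−α = 70.97/100.9 = 0.7035, so α = 0.2965.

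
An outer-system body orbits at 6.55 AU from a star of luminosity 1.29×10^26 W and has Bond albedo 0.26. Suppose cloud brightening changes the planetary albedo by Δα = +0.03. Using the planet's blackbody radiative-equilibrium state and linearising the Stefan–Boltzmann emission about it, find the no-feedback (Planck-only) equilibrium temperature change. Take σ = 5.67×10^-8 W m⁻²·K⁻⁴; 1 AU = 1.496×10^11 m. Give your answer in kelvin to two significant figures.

d = 6.55 × 1.496×10^11 m = 9.799×10^11 m.
Flux at the orbit: S = L/(4πd²) = 1.29×10^26/(4π·(9.80×10^11)²) = 10.69 W m⁻².
The baseline emission temperature is T_e = 76.85 K.
ΔF = −(S/4)Δα = −(10.69/4)×(+0.03) = -0.08019 W m⁻².
The Planck feedback parameter is 4σT_e³ = 0.1029 W m⁻²/K.
Hence the no-feedback warming is ΔF/(4σT_e³) = -0.779 K.

-0.78 kelvin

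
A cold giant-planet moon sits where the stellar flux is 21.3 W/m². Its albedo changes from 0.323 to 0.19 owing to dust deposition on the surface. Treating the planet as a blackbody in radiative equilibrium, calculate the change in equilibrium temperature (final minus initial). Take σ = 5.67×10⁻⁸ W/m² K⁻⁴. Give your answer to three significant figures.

4.10 K

With α = 0.323, T₁ = 89.30 K.
Final:   T₂ = [S(1−0.19)/(4σ)]^(1/4) = 93.39 K.
Change: 93.39 − 89.30 = 4.095 K.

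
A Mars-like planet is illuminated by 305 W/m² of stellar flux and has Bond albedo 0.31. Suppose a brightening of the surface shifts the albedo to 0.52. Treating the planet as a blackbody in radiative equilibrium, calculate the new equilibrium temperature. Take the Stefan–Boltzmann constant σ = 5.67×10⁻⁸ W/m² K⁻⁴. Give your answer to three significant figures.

159 kelvin

New equilibrium: T₂ = [(1−0.52)·305.0/(4σ)]^(1/4) = 159.4 K.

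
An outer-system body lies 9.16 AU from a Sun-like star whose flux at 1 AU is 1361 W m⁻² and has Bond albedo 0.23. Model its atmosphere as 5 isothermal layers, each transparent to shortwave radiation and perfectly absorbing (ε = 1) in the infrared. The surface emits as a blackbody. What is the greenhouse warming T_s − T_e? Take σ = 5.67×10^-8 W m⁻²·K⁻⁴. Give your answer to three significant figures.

Irradiance scales as 1/d², so S = 1361 W m⁻² × (1/9.16)² = 16.22 W m⁻².
OLR = S(1−α)/4 = 3.122 W m⁻²; the top layer radiates at T_e = 86.14 K.
Surface: T_s = (6)^¼·T_e = 134.8 K.
So the greenhouse effect raises the surface by 134.8 − 86.14 = 48.68 K.

48.7 K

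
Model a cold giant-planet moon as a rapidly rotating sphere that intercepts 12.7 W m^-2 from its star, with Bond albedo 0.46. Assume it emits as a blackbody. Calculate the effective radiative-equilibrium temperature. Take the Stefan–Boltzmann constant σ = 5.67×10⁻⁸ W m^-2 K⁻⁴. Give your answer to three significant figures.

74.2 K

Absorbed flux (global mean): S(1−α)/4 = 12.70·0.54/4 = 1.714 W m^-2.
Balancing against σT⁴: T = (1.714/5.67×10⁻⁸)^(1/4) = 74.15 K.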